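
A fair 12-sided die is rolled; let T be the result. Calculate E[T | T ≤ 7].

4

Given T ≤ 7, T is equally likely to be any of {1, 2, 3, 4, 5, 6, 7}.
E[T | T ≤ 7] = (1 + 2 + 3 + 4 + 5 + 6 + 7) / 7 = 4.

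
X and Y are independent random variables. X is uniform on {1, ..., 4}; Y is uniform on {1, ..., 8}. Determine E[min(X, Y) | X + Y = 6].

2

Outcomes with X + Y = 6: (1,5), (2,4), (3,3), (4,2), each with probability 1/32.
E[min(X, Y) | X + Y = 6] = (1 + 2 + 3 + 2) / 4 = 2.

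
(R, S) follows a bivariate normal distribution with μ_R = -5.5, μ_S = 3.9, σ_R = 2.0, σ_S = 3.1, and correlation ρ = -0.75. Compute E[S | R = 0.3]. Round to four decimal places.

-2.8425

For a bivariate normal, E[S | R=x] = μ_S + ρ·(σ_S/σ_R)·(x − μ_R).
E[S | R=0.3] = 3.9 + (-0.75)·(3.1/2.0)·(0.3 − (-5.5)) = 3.9 + (-1.1625)·(5.8) = -2.8425.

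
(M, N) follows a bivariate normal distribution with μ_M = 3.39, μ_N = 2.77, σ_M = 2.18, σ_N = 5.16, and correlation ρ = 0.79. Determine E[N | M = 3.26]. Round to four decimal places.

For a bivariate normal, E[N | M=x] = μ_N + ρ·(σ_N/σ_M)·(x − μ_M).
E[N | M=3.26] = 2.77 + (0.79)·(5.16/2.18)·(3.26 − (3.39)) = 2.77 + (1.8699)·(-0.13) = 2.5269.

2.5269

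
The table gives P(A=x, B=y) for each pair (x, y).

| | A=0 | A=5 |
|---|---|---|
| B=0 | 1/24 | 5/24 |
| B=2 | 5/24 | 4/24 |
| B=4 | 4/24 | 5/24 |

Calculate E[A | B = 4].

25/9

P(B = 4) = 3/8.
Σ A·P over the event = 0·(4/24) + 5·(5/24) = 25/24.
E[A | B = 4] = (25/24) / (3/8) = 25/9.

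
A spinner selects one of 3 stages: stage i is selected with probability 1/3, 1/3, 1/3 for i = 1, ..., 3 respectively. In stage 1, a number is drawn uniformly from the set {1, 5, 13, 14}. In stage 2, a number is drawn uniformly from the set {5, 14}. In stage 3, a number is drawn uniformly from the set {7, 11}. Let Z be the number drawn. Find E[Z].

107/12

E[Z | stage 1] = (1+5+13+14)/4 = 33/4.
E[Z | stage 2] = (5+14)/2 = 19/2.
E[Z | stage 3] = (7+11)/2 = 9.
E[Z] = (1/3)·(33/4) + (1/3)·(19/2) + (1/3)·(9) = 107/12.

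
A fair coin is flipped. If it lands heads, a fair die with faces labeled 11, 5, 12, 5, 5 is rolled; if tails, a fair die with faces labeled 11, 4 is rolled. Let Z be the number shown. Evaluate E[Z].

E[Z | heads] = (11+5+12+5+5)/5 = 38/5.
E[Z | tails] = (11+4)/2 = 15/2.
E[Z] = (1/2)·(38/5) + (1/2)·(15/2) = 151/20.

151/20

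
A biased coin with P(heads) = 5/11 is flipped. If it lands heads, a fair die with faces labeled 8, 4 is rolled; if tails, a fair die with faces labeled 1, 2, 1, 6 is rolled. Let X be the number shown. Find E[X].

E[X | heads] = (8+4)/2 = 6.
E[X | tails] = (1+2+1+6)/4 = 5/2.
E[X] = (5/11)·(6) + (6/11)·(5/2) = 45/11.

45/11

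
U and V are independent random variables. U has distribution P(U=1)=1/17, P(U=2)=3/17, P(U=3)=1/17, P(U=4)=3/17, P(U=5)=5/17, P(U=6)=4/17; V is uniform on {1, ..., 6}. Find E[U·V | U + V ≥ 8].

P(U + V ≥ 8) = 9/17.
Summing UV·P(x,y) over outcomes with U + V ≥ 8 gives 393/34.
E[U·V | U + V ≥ 8] = (393/34) / (9/17) = 131/6.

131/6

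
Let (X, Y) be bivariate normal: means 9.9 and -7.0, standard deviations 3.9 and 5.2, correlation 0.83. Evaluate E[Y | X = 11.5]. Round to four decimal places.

The regression of Y on X has slope ρ·σ_Y/σ_X and passes through (μ_X, μ_Y).
E[Y | X=11.5] = -7.0 + (0.83)·(5.2/3.9)·(11.5 − (9.9)) = -7.0 + (1.1067)·(1.6) = -5.2293.

-5.2293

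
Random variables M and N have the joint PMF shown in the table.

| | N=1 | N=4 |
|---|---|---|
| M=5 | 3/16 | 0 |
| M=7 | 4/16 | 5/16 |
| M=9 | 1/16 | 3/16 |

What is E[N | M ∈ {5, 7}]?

9/4

P(M ∈ {5, 7}) = 3/4.
Σ N·P over the event = 1·(3/16) + 1·(4/16) + 4·(5/16) = 27/16.
E[N | M ∈ {5, 7}] = (27/16) / (3/4) = 9/4.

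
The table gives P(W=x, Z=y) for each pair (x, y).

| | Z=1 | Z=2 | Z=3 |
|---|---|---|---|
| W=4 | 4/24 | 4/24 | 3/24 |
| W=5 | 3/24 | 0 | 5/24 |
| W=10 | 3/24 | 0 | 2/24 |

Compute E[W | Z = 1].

P(Z = 1) = 5/12.
Σ W·P over the event = 4·(4/24) + 5·(3/24) + 10·(3/24) = 61/24.
E[W | Z = 1] = (61/24) / (5/12) = 61/10.

61/10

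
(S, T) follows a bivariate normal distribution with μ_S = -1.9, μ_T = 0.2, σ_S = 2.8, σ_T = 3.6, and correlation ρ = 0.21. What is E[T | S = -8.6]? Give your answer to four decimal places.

-1.6090

The regression of T on S has slope ρ·σ_T/σ_S and passes through (μ_S, μ_T).
E[T | S=-8.6] = 0.2 + (0.21)·(3.6/2.8)·(-8.6 − (-1.9)) = 0.2 + (0.27)·(-6.7) = -1.6090.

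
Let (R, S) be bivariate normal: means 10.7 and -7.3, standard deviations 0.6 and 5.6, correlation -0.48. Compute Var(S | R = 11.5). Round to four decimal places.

Var(S | R=x) = (1 − ρ²)·σ_S².
Var(S | R=11.5) = (5.6)²·(1 − (-0.48)²) = 31.36·0.7696 = 24.1347.

24.1347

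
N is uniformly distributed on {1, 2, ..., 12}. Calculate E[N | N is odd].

Given N is odd, N is equally likely to be any of {1, 3, 5, 7, 9, 11}.
E[N | N is odd] = (1 + 3 + 5 + 7 + 9 + 11) / 6 = 6.

6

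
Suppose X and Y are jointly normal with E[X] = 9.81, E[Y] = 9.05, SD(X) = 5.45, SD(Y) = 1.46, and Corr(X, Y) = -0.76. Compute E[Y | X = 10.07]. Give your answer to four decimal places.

8.9971

For a bivariate normal, E[Y | X=x] = μ_Y + ρ·(σ_Y/σ_X)·(x − μ_X).
E[Y | X=10.07] = 9.05 + (-0.76)·(1.46/5.45)·(10.07 − (9.81)) = 9.05 + (-0.2036)·(0.26) = 8.9971.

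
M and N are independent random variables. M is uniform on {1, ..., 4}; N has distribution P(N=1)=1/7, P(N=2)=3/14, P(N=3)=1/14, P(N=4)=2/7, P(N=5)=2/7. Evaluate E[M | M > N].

43/13

P(M > N) = 13/56.
Summing M·P(x,y) over outcomes with M > N gives 43/56.
E[M | M > N] = (43/56) / (13/56) = 43/13.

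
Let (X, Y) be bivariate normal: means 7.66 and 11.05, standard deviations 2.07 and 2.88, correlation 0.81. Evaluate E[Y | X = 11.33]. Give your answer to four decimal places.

15.1859

For a bivariate normal, E[Y | X=x] = μ_Y + ρ·(σ_Y/σ_X)·(x − μ_X).
E[Y | X=11.33] = 11.05 + (0.81)·(2.88/2.07)·(11.33 − (7.66)) = 11.05 + (1.12696)·(3.67) = 15.1859.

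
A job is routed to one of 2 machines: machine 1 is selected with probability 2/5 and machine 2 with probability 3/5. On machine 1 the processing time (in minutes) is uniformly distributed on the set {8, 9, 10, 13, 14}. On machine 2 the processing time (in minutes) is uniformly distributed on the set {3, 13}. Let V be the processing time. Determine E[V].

228/25

E[V | machine 1] = (8+9+10+13+14)/5 = 54/5.
E[V | machine 2] = (3+13)/2 = 8.
E[V] = (2/5)·(54/5) + (3/5)·(8) = 228/25.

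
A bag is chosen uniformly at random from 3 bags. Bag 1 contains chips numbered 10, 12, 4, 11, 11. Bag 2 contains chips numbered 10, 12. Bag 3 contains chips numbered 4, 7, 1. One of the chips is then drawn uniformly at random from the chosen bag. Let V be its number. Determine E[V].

41/5

E[V | bag 1] = (10+12+4+11+11)/5 = 48/5.
E[V | bag 2] = (10+12)/2 = 11.
E[V | bag 3] = (4+7+1)/3 = 4.
By the law of total expectation,
E[V] = (1/3)·(48/5) + (1/3)·(11) + (1/3)·(4) = 41/5.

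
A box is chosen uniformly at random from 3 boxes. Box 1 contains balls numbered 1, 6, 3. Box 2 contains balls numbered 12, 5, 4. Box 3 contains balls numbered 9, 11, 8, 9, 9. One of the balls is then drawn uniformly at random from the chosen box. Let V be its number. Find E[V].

E[V | box 1] = (1+6+3)/3 = 10/3.
E[V | box 2] = (12+5+4)/3 = 7.
E[V | box 3] = (9+11+8+9+9)/5 = 46/5.
By the law of total expectation,
E[V] = (1/3)·(10/3) + (1/3)·(7) + (1/3)·(46/5) = 293/45.

293/45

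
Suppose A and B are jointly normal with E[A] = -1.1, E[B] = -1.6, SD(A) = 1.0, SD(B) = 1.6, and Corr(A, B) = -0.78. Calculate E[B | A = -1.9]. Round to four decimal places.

For a bivariate normal, E[B | A=x] = μ_B + ρ·(σ_B/σ_A)·(x − μ_A).
E[B | A=-1.9] = -1.6 + (-0.78)·(1.6/1.0)·(-1.9 − (-1.1)) = -1.6 + (-1.248)·(-0.8) = -0.6016.

-0.6016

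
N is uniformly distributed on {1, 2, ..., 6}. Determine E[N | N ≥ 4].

Given N ≥ 4, N is equally likely to be any of {4, 5, 6}.
E[N | N ≥ 4] = (4 + 5 + 6) / 3 = 5.

5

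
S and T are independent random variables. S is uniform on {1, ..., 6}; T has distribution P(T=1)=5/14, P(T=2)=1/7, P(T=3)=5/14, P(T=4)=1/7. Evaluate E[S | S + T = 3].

12/7

P(S + T = 3) = 1/12.
Summing S·P(x,y) over outcomes with S + T = 3 gives 1/7.
E[S | S + T = 3] = (1/7) / (1/12) = 12/7.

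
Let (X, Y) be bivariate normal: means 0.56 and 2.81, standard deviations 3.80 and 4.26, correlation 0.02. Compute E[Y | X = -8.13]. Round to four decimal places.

For a bivariate normal, E[Y | X=x] = μ_Y + ρ·(σ_Y/σ_X)·(x − μ_X).
E[Y | X=-8.13] = 2.81 + (0.02)·(4.26/3.80)·(-8.13 − (0.56)) = 2.81 + (0.022421)·(-8.69) = 2.6152.

2.6152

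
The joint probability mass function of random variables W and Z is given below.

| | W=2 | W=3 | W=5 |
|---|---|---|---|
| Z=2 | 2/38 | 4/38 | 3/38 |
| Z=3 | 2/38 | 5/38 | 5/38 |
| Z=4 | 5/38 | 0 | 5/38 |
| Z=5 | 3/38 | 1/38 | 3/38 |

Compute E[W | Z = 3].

11/3

P(Z = 3) = 6/19.
Σ W·P over the event = 2·(2/38) + 3·(5/38) + 5·(5/38) = 22/19.
E[W | Z = 3] = (22/19) / (6/19) = 11/3.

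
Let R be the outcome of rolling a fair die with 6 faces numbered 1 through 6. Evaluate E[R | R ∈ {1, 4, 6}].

P(R ∈ {1, 4, 6}) = 1/2.
Σ over the event: 1·1/6 + 4·1/6 + 6·1/6 = 11/6.
E[R | R ∈ {1, 4, 6}] = (11/6) / (1/2) = 11/3.

11/3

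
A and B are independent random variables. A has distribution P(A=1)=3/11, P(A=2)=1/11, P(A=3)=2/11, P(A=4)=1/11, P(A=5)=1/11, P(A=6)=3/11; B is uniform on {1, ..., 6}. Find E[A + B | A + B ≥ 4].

441/59

P(A + B ≥ 4) = 59/66.
Summing (A+B)·P(x,y) over outcomes with A + B ≥ 4 gives 147/22.
E[A + B | A + B ≥ 4] = (147/22) / (59/66) = 441/59.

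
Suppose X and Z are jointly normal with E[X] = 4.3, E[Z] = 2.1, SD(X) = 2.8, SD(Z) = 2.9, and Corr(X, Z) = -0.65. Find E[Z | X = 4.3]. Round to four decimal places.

2.1000

E[Z | X=x] = μ_Z + ρ(σ_Z/σ_X)(x − μ_X) for jointly normal variables.
E[Z | X=4.3] = 2.1 + (-0.65)·(2.9/2.8)·(4.3 − (4.3)) = 2.1 + (-0.67321)·(0) = 2.1000.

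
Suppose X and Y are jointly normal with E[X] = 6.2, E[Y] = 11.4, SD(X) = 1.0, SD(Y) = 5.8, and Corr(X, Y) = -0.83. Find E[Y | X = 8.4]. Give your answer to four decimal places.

0.8092

For a bivariate normal, E[Y | X=x] = μ_Y + ρ·(σ_Y/σ_X)·(x − μ_X).
E[Y | X=8.4] = 11.4 + (-0.83)·(5.8/1.0)·(8.4 − (6.2)) = 11.4 + (-4.814)·(2.2) = 0.8092.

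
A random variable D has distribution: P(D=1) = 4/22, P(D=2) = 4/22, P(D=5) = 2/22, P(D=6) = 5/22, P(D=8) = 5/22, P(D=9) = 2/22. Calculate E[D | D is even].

39/7

P(D is even) = 7/11.
Σ over the event: 2·2/11 + 6·5/22 + 8·5/22 = 39/11.
E[D | D is even] = (39/11) / (7/11) = 39/7.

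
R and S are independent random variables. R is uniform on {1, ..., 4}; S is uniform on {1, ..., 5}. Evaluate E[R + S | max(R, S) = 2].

Outcomes with max(R, S) = 2: (1,2), (2,1), (2,2), each with probability 1/20.
E[R + S | max(R, S) = 2] = (3 + 3 + 4) / 3 = 10/3.

10/3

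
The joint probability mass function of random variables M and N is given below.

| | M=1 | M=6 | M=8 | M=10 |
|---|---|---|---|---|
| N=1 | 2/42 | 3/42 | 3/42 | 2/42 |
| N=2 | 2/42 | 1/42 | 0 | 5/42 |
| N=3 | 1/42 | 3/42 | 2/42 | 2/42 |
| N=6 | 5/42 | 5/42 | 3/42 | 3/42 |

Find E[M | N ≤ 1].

P(N ≤ 1) = 5/21.
Σ M·P over the event = 1·(2/42) + 6·(3/42) + 8·(3/42) + 10·(2/42) = 32/21.
E[M | N ≤ 1] = (32/21) / (5/21) = 32/5.

32/5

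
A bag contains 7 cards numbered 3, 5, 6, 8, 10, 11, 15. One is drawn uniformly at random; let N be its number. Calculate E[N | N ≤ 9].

11/2

P(N ≤ 9) = 4/7.
Σ over the event: 3·1/7 + 5·1/7 + 6·1/7 + 8·1/7 = 22/7.
E[N | N ≤ 9] = (22/7) / (4/7) = 11/2.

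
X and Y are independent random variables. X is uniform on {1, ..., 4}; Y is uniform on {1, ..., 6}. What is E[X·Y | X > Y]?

Outcomes with X > Y: (2,1), (3,1), (3,2), (4,1), (4,2), (4,3), each with probability 1/24.
E[X·Y | X > Y] = (2 + 3 + 6 + 4 + 8 + 12) / 6 = 35/6.

35/6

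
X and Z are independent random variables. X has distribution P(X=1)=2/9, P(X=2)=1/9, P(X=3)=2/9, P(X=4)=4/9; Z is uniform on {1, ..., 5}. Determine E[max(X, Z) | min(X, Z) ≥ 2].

4

P(min(X, Z) ≥ 2) = 28/45.
Summing max(X,Z)·P(x,y) over outcomes with min(X, Z) ≥ 2 gives 112/45.
E[max(X, Z) | min(X, Z) ≥ 2] = (112/45) / (28/45) = 4.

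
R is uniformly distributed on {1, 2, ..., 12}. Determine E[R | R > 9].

Given R > 9, R is equally likely to be any of {10, 11, 12}.
E[R | R > 9] = (10 + 11 + 12) / 3 = 11.

11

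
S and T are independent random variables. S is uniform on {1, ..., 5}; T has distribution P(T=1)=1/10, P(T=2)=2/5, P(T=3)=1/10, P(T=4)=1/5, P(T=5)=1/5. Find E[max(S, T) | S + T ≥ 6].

P(S + T ≥ 6) = 3/5.
Summing max(S,T)·P(x,y) over outcomes with S + T ≥ 6 gives 137/50.
E[max(S, T) | S + T ≥ 6] = (137/50) / (3/5) = 137/30.

137/30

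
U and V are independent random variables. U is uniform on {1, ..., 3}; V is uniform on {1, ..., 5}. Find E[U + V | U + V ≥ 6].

Outcomes with U + V ≥ 6: (1,5), (2,4), (2,5), (3,3), (3,4), (3,5), each with probability 1/15.
E[U + V | U + V ≥ 6] = (6 + 6 + 7 + 6 + 7 + 8) / 6 = 20/3.

20/3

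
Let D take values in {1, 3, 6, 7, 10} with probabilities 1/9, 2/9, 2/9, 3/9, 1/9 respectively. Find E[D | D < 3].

P(D < 3) = 1/9.
Σ over the event: 1·1/9 = 1/9.
E[D | D < 3] = (1/9) / (1/9) = 1.

1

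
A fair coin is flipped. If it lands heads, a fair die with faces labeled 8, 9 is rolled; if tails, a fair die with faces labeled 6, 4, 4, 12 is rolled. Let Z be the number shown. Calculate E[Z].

15/2

E[Z | heads] = (8+9)/2 = 17/2.
E[Z | tails] = (6+4+4+12)/4 = 13/2.
E[Z] = (1/2)·(17/2) + (1/2)·(13/2) = 15/2.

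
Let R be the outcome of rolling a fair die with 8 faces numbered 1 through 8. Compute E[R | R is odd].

Given R is odd, R is equally likely to be any of {1, 3, 5, 7}.
E[R | R is odd] = (1 + 3 + 5 + 7) / 4 = 4.

4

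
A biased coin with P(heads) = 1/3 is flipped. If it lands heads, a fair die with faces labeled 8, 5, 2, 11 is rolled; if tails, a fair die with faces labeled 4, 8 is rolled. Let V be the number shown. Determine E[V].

E[V | heads] = (8+5+2+11)/4 = 13/2.
E[V | tails] = (4+8)/2 = 6.
By the law of total expectation,
E[V] = (1/3)·(13/2) + (2/3)·(6) = 37/6.

37/6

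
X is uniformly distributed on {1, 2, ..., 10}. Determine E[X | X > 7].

Given X > 7, X is equally likely to be any of {8, 9, 10}.
E[X | X > 7] = (8 + 9 + 10) / 3 = 9.

9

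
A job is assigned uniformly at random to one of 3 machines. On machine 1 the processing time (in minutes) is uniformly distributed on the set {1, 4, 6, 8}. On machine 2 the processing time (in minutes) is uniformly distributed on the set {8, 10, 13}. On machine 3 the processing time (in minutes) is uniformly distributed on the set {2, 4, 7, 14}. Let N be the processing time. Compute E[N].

E[N | machine 1] = (1+4+6+8)/4 = 19/4.
E[N | machine 2] = (8+10+13)/3 = 31/3.
E[N | machine 3] = (2+4+7+14)/4 = 27/4.
By the law of total expectation,
E[N] = (1/3)·(19/4) + (1/3)·(31/3) + (1/3)·(27/4) = 131/18.

131/18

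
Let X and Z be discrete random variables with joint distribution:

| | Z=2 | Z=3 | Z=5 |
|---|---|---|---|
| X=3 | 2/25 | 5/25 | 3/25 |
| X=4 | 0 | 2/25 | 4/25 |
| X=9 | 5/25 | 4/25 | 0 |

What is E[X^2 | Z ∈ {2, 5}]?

257/7

P(Z ∈ {2, 5}) = 14/25.
Σ X^2·P over the event = 9·(2/25) + 9·(3/25) + 16·(4/25) + 81·(5/25) = 514/25.
E[X^2 | Z ∈ {2, 5}] = (514/25) / (14/25) = 257/7.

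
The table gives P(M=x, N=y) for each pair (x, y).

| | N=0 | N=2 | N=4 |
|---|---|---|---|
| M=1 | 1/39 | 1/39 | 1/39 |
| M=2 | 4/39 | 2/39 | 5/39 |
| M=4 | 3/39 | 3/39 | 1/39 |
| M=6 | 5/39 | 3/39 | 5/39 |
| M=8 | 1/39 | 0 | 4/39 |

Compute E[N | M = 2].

P(M = 2) = 11/39.
Σ N·P over the event = 0·(4/39) + 2·(2/39) + 4·(5/39) = 8/13.
E[N | M = 2] = (8/13) / (11/39) = 24/11.

24/11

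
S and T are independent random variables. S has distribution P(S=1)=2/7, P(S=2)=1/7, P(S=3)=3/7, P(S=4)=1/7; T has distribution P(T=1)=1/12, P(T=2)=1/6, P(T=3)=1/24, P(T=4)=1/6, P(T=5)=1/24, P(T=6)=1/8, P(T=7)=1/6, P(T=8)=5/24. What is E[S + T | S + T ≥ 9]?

P(S + T ≥ 9) = 17/42.
Summing (S+T)·P(x,y) over outcomes with S + T ≥ 9 gives 685/168.
E[S + T | S + T ≥ 9] = (685/168) / (17/42) = 685/68.

685/68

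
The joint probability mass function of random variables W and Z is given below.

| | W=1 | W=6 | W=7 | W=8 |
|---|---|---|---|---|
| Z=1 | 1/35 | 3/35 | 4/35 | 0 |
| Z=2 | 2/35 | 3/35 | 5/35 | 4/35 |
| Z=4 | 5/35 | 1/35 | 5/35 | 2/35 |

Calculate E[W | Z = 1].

47/8

P(Z = 1) = 8/35.
Σ W·P over the event = 1·(1/35) + 6·(3/35) + 7·(4/35) = 47/35.
E[W | Z = 1] = (47/35) / (8/35) = 47/8.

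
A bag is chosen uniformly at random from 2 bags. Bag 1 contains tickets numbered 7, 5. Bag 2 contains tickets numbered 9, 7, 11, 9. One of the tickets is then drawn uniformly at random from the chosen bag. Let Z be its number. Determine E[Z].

E[Z | bag 1] = (7+5)/2 = 6.
E[Z | bag 2] = (9+7+11+9)/4 = 9.
By the law of total expectation,
E[Z] = (1/2)·(6) + (1/2)·(9) = 15/2.

15/2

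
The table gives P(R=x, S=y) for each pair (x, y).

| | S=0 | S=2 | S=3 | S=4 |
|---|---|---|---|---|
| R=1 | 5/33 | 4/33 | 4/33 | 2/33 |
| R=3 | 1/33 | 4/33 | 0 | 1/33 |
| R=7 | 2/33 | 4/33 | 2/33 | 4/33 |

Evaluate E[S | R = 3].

P(R = 3) = 2/11.
Σ S·P over the event = 0·(1/33) + 2·(4/33) + 4·(1/33) = 4/11.
E[S | R = 3] = (4/11) / (2/11) = 2.

2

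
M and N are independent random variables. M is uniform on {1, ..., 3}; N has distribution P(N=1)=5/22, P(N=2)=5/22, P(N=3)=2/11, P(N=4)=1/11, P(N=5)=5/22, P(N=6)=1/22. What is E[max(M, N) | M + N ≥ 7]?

76/15

P(M + N ≥ 7) = 5/22.
Summing max(M,N)·P(x,y) over outcomes with M + N ≥ 7 gives 38/33.
E[max(M, N) | M + N ≥ 7] = (38/33) / (5/22) = 76/15.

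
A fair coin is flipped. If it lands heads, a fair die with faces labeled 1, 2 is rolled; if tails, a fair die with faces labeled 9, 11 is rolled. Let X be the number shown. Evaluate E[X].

E[X | heads] = (1+2)/2 = 3/2.
E[X | tails] = (9+11)/2 = 10.
By the law of total expectation,
E[X] = (1/2)·(3/2) + (1/2)·(10) = 23/4.

23/4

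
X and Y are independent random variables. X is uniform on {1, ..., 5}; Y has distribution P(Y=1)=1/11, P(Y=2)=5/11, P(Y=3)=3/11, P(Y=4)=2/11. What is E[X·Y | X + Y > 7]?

117/7

P(X + Y > 7) = 7/55.
Summing XY·P(x,y) over outcomes with X + Y > 7 gives 117/55.
E[X·Y | X + Y > 7] = (117/55) / (7/55) = 117/7.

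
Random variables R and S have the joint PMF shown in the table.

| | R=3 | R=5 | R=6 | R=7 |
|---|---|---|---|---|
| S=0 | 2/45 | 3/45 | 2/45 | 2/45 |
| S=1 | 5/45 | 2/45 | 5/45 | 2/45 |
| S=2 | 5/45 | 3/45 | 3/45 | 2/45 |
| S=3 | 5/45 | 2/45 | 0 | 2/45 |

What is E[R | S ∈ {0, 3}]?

P(S ∈ {0, 3}) = 2/5.
Summing R·P(R=x,S=y) over the conditioning event gives 86/45.
E[R | S ∈ {0, 3}] = (86/45) / (2/5) = 43/9.

43/9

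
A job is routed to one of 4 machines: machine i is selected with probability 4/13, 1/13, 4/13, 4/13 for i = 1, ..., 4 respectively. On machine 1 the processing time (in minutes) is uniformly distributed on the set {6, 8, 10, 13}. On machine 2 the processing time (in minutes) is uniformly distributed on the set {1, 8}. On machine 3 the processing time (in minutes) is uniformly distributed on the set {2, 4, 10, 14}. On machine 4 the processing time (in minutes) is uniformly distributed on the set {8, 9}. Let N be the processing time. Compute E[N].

211/26

E[N | machine 1] = (6+8+10+13)/4 = 37/4.
E[N | machine 2] = (1+8)/2 = 9/2.
E[N | machine 3] = (2+4+10+14)/4 = 15/2.
E[N | machine 4] = (8+9)/2 = 17/2.
E[N] = (4/13)·(37/4) + (1/13)·(9/2) + (4/13)·(15/2) + (4/13)·(17/2) = 211/26.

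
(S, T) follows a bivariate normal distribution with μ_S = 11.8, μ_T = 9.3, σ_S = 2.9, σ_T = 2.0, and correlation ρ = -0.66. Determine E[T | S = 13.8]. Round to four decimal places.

8.3897

The regression of T on S has slope ρ·σ_T/σ_S and passes through (μ_S, μ_T).
E[T | S=13.8] = 9.3 + (-0.66)·(2.0/2.9)·(13.8 − (11.8)) = 9.3 + (-0.45517)·(2) = 8.3897.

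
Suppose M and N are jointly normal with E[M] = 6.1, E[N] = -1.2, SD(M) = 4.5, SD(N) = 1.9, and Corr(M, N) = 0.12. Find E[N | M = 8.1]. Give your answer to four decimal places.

The regression of N on M has slope ρ·σ_N/σ_M and passes through (μ_M, μ_N).
E[N | M=8.1] = -1.2 + (0.12)·(1.9/4.5)·(8.1 − (6.1)) = -1.2 + (0.050667)·(2) = -1.0987.

-1.0987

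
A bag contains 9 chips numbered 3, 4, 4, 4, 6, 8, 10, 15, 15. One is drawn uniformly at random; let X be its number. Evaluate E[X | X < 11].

P(X < 11) = 7/9.
Σ over the event: 3·1/9 + 4·1/3 + 6·1/9 + 8·1/9 + 10·1/9 = 13/3.
E[X | X < 11] = (13/3) / (7/9) = 39/7.

39/7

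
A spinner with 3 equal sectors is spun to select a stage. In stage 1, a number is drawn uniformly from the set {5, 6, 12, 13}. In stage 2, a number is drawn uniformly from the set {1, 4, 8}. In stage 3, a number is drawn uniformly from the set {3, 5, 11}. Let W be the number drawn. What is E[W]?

E[W | stage 1] = (5+6+12+13)/4 = 9.
E[W | stage 2] = (1+4+8)/3 = 13/3.
E[W | stage 3] = (3+5+11)/3 = 19/3.
E[W] = (1/3)·(9) + (1/3)·(13/3) + (1/3)·(19/3) = 59/9.

59/9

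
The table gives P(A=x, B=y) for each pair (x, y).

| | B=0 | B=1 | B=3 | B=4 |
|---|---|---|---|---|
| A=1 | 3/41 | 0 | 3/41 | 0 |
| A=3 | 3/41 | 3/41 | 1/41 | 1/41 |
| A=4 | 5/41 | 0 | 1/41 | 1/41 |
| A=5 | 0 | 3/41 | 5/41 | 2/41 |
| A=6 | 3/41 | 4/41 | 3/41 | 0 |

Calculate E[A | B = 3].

53/13

P(B = 3) = 13/41.
Summing A·P(A=x,B=y) over the conditioning event gives 53/41.
E[A | B = 3] = (53/41) / (13/41) = 53/13.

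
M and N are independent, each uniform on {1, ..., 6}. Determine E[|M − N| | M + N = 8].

12/5

Outcomes with M + N = 8: (2,6), (3,5), (4,4), (5,3), (6,2), each with probability 1/36.
E[|M − N| | M + N = 8] = (4 + 2 + 0 + 2 + 4) / 5 = 12/5.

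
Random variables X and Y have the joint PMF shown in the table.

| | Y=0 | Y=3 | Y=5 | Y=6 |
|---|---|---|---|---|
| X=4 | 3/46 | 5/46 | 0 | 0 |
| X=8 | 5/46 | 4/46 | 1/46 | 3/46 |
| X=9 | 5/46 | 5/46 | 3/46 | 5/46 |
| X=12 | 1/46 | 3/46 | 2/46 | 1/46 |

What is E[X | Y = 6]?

P(Y = 6) = 9/46.
Σ X·P over the event = 8·(3/46) + 9·(5/46) + 12·(1/46) = 81/46.
E[X | Y = 6] = (81/46) / (9/46) = 9.

9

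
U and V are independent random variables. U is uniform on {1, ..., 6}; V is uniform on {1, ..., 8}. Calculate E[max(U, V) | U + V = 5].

7/2

Outcomes with U + V = 5: (1,4), (2,3), (3,2), (4,1), each with probability 1/48.
E[max(U, V) | U + V = 5] = (4 + 3 + 3 + 4) / 4 = 7/2.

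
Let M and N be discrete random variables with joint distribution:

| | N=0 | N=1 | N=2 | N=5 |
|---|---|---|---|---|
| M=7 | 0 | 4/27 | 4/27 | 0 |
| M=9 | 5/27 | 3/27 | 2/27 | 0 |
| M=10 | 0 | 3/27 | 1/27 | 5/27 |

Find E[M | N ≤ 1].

P(N ≤ 1) = 5/9.
Σ M·P over the event = 7·(4/27) + 9·(5/27) + 9·(3/27) + 10·(3/27) = 130/27.
E[M | N ≤ 1] = (130/27) / (5/9) = 26/3.

26/3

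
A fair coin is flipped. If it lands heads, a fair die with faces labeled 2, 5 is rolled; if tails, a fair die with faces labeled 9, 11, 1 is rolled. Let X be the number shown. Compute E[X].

E[X | heads] = (2+5)/2 = 7/2.
E[X | tails] = (9+11+1)/3 = 7.
By the law of total expectation,
E[X] = (1/2)·(7/2) + (1/2)·(7) = 21/4.

21/4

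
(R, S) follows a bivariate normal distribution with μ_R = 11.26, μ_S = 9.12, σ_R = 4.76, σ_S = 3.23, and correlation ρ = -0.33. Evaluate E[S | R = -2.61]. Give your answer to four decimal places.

E[S | R=x] = μ_S + ρ(σ_S/σ_R)(x − μ_R) for jointly normal variables.
E[S | R=-2.61] = 9.12 + (-0.33)·(3.23/4.76)·(-2.61 − (11.26)) = 9.12 + (-0.22393)·(-13.87) = 12.2259.

12.2259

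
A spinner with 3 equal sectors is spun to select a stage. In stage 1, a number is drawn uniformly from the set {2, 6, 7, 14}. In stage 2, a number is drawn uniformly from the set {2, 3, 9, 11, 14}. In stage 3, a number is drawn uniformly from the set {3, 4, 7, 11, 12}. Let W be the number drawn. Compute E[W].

449/60

E[W | stage 1] = (2+6+7+14)/4 = 29/4.
E[W | stage 2] = (2+3+9+11+14)/5 = 39/5.
E[W | stage 3] = (3+4+7+11+12)/5 = 37/5.
By the law of total expectation,
E[W] = (1/3)·(29/4) + (1/3)·(39/5) + (1/3)·(37/5) = 449/60.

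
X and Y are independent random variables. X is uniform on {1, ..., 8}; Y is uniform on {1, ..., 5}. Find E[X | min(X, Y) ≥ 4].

Outcomes with min(X, Y) ≥ 4: (4,4), (4,5), (5,4), (5,5), (6,4), (6,5), (7,4), (7,5), (8,4), (8,5), each with probability 1/40.
E[X | min(X, Y) ≥ 4] = (4 + 4 + 5 + 5 + 6 + 6 + 7 + 7 + 8 + 8) / 10 = 6.

6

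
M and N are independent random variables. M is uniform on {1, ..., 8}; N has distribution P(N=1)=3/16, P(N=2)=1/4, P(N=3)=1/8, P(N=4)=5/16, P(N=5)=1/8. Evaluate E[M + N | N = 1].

11/2

P(N = 1) = 3/16.
Summing (M+N)·P(x,y) over outcomes with N = 1 gives 33/32.
E[M + N | N = 1] = (33/32) / (3/16) = 11/2.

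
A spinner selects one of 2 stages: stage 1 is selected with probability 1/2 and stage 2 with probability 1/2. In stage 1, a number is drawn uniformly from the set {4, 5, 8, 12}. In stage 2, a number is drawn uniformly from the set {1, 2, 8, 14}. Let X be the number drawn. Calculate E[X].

E[X | stage 1] = (4+5+8+12)/4 = 29/4.
E[X | stage 2] = (1+2+8+14)/4 = 25/4.
E[X] = (1/2)·(29/4) + (1/2)·(25/4) = 27/4.

27/4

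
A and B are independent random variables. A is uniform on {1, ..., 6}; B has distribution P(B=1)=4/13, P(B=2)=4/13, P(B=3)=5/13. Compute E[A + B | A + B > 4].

P(A + B > 4) = 53/78.
Summing (A+B)·P(x,y) over outcomes with A + B > 4 gives 9/2.
E[A + B | A + B > 4] = (9/2) / (53/78) = 351/53.

351/53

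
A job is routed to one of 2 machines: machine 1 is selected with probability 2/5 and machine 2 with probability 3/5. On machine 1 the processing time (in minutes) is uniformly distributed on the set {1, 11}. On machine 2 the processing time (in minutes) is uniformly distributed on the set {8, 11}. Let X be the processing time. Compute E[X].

81/10

E[X | machine 1] = (1+11)/2 = 6.
E[X | machine 2] = (8+11)/2 = 19/2.
By the law of total expectation,
E[X] = (2/5)·(6) + (3/5)·(19/2) = 81/10.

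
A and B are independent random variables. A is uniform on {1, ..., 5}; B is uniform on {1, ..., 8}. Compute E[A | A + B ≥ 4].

116/37

P(A + B ≥ 4) = 37/40.
Summing A·P(x,y) over outcomes with A + B ≥ 4 gives 29/10.
E[A | A + B ≥ 4] = (29/10) / (37/40) = 116/37.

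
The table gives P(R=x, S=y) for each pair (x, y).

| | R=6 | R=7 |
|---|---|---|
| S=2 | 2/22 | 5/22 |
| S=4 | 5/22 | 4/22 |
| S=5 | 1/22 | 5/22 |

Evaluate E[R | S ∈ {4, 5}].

33/5

P(S ∈ {4, 5}) = 15/22.
Σ R·P over the event = 6·(5/22) + 6·(1/22) + 7·(4/22) + 7·(5/22) = 9/2.
E[R | S ∈ {4, 5}] = (9/2) / (15/22) = 33/5.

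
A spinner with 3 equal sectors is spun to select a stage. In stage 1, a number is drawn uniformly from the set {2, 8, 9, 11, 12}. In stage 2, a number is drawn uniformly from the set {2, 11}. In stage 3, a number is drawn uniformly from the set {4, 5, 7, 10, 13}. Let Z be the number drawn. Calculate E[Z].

E[Z | stage 1] = (2+8+9+11+12)/5 = 42/5.
E[Z | stage 2] = (2+11)/2 = 13/2.
E[Z | stage 3] = (4+5+7+10+13)/5 = 39/5.
E[Z] = (1/3)·(42/5) + (1/3)·(13/2) + (1/3)·(39/5) = 227/30.

227/30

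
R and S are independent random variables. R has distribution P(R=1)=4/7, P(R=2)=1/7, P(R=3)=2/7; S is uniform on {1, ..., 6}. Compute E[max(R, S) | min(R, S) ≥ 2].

62/15

P(min(R, S) ≥ 2) = 5/14.
Summing max(R,S)·P(x,y) over outcomes with min(R, S) ≥ 2 gives 31/21.
E[max(R, S) | min(R, S) ≥ 2] = (31/21) / (5/14) = 62/15.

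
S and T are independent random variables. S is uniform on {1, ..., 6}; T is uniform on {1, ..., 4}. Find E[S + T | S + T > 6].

8

Outcomes with S + T > 6: (3,4), (4,3), (4,4), (5,2), (5,3), (5,4), (6,1), (6,2), (6,3), (6,4), each with probability 1/24.
E[S + T | S + T > 6] = (7 + 7 + 8 + 7 + 8 + 9 + 7 + 8 + 9 + 10) / 10 = 8.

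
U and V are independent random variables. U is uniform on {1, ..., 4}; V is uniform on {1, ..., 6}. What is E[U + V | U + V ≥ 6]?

P(U + V ≥ 6) = 7/12.
Summing (U+V)·P(x,y) over outcomes with U + V ≥ 6 gives 13/3.
E[U + V | U + V ≥ 6] = (13/3) / (7/12) = 52/7.

52/7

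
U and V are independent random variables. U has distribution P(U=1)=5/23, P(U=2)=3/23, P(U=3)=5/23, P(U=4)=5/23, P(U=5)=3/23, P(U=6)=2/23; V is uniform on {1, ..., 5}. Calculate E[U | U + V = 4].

2

P(U + V = 4) = 13/115.
Summing U·P(x,y) over outcomes with U + V = 4 gives 26/115.
E[U | U + V = 4] = (26/115) / (13/115) = 2.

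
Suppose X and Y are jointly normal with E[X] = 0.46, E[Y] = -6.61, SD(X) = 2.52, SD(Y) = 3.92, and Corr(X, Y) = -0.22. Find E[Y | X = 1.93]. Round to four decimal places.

-7.1131

E[Y | X=x] = μ_Y + ρ(σ_Y/σ_X)(x − μ_X) for jointly normal variables.
E[Y | X=1.93] = -6.61 + (-0.22)·(3.92/2.52)·(1.93 − (0.46)) = -6.61 + (-0.34222)·(1.47) = -7.1131.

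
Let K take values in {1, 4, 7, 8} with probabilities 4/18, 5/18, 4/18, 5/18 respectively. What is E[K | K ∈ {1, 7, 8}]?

72/13

P(K ∈ {1, 7, 8}) = 13/18.
Σ over the event: 1·2/9 + 7·2/9 + 8·5/18 = 4.
E[K | K ∈ {1, 7, 8}] = (4) / (13/18) = 72/13.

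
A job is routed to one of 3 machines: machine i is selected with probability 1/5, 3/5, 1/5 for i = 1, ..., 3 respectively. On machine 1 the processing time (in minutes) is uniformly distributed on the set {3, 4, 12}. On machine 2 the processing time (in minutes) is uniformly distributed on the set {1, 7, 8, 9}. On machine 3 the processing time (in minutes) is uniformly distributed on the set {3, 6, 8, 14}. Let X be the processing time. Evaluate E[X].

197/30

E[X | machine 1] = (3+4+12)/3 = 19/3.
E[X | machine 2] = (1+7+8+9)/4 = 25/4.
E[X | machine 3] = (3+6+8+14)/4 = 31/4.
By the law of total expectation,
E[X] = (1/5)·(19/3) + (3/5)·(25/4) + (1/5)·(31/4) = 197/30.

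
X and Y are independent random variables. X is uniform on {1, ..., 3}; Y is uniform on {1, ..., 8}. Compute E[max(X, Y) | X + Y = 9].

P(X + Y = 9) = 1/8.
Summing max(X,Y)·P(x,y) over outcomes with X + Y = 9 gives 7/8.
E[max(X, Y) | X + Y = 9] = (7/8) / (1/8) = 7.

7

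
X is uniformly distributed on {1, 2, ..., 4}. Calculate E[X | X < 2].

Given X < 2, X is equally likely to be any of {1}.
E[X | X < 2] = (1) / 1 = 1.

1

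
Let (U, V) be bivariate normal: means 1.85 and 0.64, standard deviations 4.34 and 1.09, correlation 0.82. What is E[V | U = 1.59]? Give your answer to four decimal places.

The regression of V on U has slope ρ·σ_V/σ_U and passes through (μ_U, μ_V).
E[V | U=1.59] = 0.64 + (0.82)·(1.09/4.34)·(1.59 − (1.85)) = 0.64 + (0.20594)·(-0.26) = 0.5865.

0.5865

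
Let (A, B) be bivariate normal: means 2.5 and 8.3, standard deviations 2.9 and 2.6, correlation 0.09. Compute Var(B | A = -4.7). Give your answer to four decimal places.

6.7052

Var(B | A=x) = (1 − ρ²)·σ_B².
Var(B | A=-4.7) = (2.6)²·(1 − (0.09)²) = 6.76·0.9919 = 6.7052.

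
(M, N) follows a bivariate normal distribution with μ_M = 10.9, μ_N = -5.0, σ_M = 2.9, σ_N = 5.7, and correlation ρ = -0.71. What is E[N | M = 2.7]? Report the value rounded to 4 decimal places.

E[N | M=x] = μ_N + ρ(σ_N/σ_M)(x − μ_M) for jointly normal variables.
E[N | M=2.7] = -5.0 + (-0.71)·(5.7/2.9)·(2.7 − (10.9)) = -5.0 + (-1.395517)·(-8.2) = 6.4432.

6.4432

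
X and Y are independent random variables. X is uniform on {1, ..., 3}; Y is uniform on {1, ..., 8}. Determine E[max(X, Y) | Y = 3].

Outcomes with Y = 3: (1,3), (2,3), (3,3), each with probability 1/24.
E[max(X, Y) | Y = 3] = (3 + 3 + 3) / 3 = 3.

3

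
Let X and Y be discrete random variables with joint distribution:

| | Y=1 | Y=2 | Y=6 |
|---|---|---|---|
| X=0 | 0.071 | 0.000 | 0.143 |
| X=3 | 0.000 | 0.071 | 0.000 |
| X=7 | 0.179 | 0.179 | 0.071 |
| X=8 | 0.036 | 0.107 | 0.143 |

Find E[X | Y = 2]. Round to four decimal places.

P(Y = 2) = 0.357.
Σ X·P over the event = 3·(0.071) + 7·(0.179) + 8·(0.107) = 2.322.
E[X | Y = 2] = (2.322) / (0.357) = 6.5042.

6.5042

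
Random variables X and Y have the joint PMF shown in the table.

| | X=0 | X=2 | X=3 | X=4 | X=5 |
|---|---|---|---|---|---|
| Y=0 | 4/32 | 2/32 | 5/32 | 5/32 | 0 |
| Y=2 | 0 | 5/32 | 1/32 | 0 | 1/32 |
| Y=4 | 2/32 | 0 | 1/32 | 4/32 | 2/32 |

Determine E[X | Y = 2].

18/7

P(Y = 2) = 7/32.
Σ X·P over the event = 2·(5/32) + 3·(1/32) + 5·(1/32) = 9/16.
E[X | Y = 2] = (9/16) / (7/32) = 18/7.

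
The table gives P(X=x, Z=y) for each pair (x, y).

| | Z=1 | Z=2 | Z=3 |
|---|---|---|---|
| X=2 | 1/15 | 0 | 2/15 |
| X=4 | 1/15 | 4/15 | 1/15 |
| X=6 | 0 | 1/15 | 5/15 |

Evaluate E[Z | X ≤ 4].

P(X ≤ 4) = 3/5.
Summing Z·P(X=x,Z=y) over the conditioning event gives 19/15.
E[Z | X ≤ 4] = (19/15) / (3/5) = 19/9.

19/9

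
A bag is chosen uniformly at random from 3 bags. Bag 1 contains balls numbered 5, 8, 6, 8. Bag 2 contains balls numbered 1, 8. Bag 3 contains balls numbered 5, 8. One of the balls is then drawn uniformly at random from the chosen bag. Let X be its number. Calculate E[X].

E[X | bag 1] = (5+8+6+8)/4 = 27/4.
E[X | bag 2] = (1+8)/2 = 9/2.
E[X | bag 3] = (5+8)/2 = 13/2.
E[X] = (1/3)·(27/4) + (1/3)·(9/2) + (1/3)·(13/2) = 71/12.

71/12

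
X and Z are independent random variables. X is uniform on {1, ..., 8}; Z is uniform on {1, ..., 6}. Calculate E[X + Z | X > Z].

79/9

P(X > Z) = 9/16.
Summing (X+Z)·P(x,y) over outcomes with X > Z gives 79/16.
E[X + Z | X > Z] = (79/16) / (9/16) = 79/9.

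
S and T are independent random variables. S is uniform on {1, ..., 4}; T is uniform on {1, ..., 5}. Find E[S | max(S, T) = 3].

P(max(S, T) = 3) = 1/4.
Summing S·P(x,y) over outcomes with max(S, T) = 3 gives 3/5.
E[S | max(S, T) = 3] = (3/5) / (1/4) = 12/5.

12/5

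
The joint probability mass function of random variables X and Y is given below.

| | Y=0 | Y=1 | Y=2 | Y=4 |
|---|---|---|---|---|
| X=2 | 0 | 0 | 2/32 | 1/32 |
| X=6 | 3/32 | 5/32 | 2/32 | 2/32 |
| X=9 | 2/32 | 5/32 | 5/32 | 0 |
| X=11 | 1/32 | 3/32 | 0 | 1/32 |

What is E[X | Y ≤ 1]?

P(Y ≤ 1) = 19/32.
Σ X·P over the event = 6·(3/32) + 6·(5/32) + 9·(2/32) + 9·(5/32) + 11·(1/32) + 11·(3/32) = 155/32.
E[X | Y ≤ 1] = (155/32) / (19/32) = 155/19.

155/19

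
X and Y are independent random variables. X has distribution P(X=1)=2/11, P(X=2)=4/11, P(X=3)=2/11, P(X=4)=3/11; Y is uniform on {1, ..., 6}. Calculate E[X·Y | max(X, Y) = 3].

P(max(X, Y) = 3) = 2/11.
Summing XY·P(x,y) over outcomes with max(X, Y) = 3 gives 1.
E[X·Y | max(X, Y) = 3] = (1) / (2/11) = 11/2.

11/2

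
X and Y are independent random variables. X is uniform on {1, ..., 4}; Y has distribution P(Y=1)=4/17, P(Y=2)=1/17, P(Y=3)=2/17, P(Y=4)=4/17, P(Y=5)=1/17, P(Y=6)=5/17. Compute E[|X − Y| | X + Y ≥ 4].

135/59

P(X + Y ≥ 4) = 59/68.
Summing |X−Y|·P(x,y) over outcomes with X + Y ≥ 4 gives 135/68.
E[|X − Y| | X + Y ≥ 4] = (135/68) / (59/68) = 135/59.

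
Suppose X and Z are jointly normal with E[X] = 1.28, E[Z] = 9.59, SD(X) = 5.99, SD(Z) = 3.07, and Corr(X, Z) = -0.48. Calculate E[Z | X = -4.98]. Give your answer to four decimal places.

11.1300

E[Z | X=x] = μ_Z + ρ(σ_Z/σ_X)(x − μ_X) for jointly normal variables.
E[Z | X=-4.98] = 9.59 + (-0.48)·(3.07/5.99)·(-4.98 − (1.28)) = 9.59 + (-0.24601)·(-6.26) = 11.1300.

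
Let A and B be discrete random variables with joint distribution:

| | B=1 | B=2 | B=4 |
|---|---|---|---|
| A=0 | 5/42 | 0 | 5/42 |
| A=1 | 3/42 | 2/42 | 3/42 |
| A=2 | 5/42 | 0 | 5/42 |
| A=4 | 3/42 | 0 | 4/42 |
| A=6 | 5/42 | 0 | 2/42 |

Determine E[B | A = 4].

19/7

P(A = 4) = 1/6.
Summing B·P(A=x,B=y) over the conditioning event gives 19/42.
E[B | A = 4] = (19/42) / (1/6) = 19/7.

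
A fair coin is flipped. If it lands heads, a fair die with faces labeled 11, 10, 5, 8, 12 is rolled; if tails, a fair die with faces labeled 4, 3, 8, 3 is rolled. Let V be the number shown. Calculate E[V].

137/20

E[V | heads] = (11+10+5+8+12)/5 = 46/5.
E[V | tails] = (4+3+8+3)/4 = 9/2.
By the law of total expectation,
E[V] = (1/2)·(46/5) + (1/2)·(9/2) = 137/20.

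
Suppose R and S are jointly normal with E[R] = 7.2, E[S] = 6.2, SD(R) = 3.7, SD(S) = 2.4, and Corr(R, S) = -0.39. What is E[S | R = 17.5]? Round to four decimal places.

3.5944

For a bivariate normal, E[S | R=x] = μ_S + ρ·(σ_S/σ_R)·(x − μ_R).
E[S | R=17.5] = 6.2 + (-0.39)·(2.4/3.7)·(17.5 − (7.2)) = 6.2 + (-0.25297)·(10.3) = 3.5944.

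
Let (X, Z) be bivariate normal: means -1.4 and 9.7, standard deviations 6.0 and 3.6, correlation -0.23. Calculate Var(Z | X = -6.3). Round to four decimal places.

12.2744

For a bivariate normal, Var(Z | X=x) = σ_Z²(1 − ρ²).
Var(Z | X=-6.3) = (3.6)²·(1 − (-0.23)²) = 12.96·0.9471 = 12.2744.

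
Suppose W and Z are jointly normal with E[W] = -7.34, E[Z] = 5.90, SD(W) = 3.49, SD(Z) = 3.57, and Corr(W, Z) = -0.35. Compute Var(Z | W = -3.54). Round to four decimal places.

11.1836

For a bivariate normal, Var(Z | W=x) = σ_Z²(1 − ρ²).
Var(Z | W=-3.54) = (3.57)²·(1 − (-0.35)²) = 12.7449·0.8775 = 11.1836.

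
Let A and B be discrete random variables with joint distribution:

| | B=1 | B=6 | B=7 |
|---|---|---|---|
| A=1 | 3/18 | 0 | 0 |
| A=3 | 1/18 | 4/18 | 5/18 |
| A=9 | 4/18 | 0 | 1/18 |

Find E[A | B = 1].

21/4

P(B = 1) = 4/9.
Σ A·P over the event = 1·(3/18) + 3·(1/18) + 9·(4/18) = 7/3.
E[A | B = 1] = (7/3) / (4/9) = 21/4.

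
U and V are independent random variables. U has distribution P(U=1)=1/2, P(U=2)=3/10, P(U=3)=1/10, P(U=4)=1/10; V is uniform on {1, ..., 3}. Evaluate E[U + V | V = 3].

24/5

P(V = 3) = 1/3.
Summing (U+V)·P(x,y) over outcomes with V = 3 gives 8/5.
E[U + V | V = 3] = (8/5) / (1/3) = 24/5.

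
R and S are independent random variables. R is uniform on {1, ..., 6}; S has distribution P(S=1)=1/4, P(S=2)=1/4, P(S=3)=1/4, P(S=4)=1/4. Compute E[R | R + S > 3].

80/21

P(R + S > 3) = 7/8.
Summing R·P(x,y) over outcomes with R + S > 3 gives 10/3.
E[R | R + S > 3] = (10/3) / (7/8) = 80/21.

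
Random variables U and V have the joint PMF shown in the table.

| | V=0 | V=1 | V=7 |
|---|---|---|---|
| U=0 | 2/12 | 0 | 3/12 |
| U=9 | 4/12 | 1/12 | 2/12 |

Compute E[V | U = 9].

P(U = 9) = 7/12.
Summing V·P(U=x,V=y) over the conditioning event gives 5/4.
E[V | U = 9] = (5/4) / (7/12) = 15/7.

15/7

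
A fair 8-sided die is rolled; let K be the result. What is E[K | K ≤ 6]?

Given K ≤ 6, K is equally likely to be any of {1, 2, 3, 4, 5, 6}.
E[K | K ≤ 6] = (1 + 2 + 3 + 4 + 5 + 6) / 6 = 7/2.

7/2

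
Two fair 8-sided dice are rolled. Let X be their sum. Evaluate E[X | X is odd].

9

P(X is odd) = 1/2.
Σ over the event: 3·1/32 + 5·1/16 + 7·3/32 + 9·1/8 + 11·3/32 + 13·1/16 + 15·1/32 = 9/2.
E[X | X is odd] = (9/2) / (1/2) = 9.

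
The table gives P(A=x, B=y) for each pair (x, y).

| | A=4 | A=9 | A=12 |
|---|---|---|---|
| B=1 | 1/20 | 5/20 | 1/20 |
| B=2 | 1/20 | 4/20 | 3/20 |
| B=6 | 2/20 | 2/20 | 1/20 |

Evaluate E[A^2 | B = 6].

338/5

P(B = 6) = 1/4.
Σ A^2·P over the event = 16·(2/20) + 81·(2/20) + 144·(1/20) = 169/10.
E[A^2 | B = 6] = (169/10) / (1/4) = 338/5.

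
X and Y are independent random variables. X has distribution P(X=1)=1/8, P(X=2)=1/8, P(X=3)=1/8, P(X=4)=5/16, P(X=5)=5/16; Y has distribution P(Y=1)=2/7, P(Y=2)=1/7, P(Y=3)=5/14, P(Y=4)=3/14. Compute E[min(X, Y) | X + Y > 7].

39/11

P(X + Y > 7) = 55/224.
Summing min(X,Y)·P(x,y) over outcomes with X + Y > 7 gives 195/224.
E[min(X, Y) | X + Y > 7] = (195/224) / (55/224) = 39/11.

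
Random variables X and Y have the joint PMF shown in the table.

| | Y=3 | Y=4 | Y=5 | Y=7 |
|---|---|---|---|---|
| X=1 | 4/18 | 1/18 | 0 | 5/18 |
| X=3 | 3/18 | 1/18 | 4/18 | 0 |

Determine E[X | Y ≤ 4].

17/9

P(Y ≤ 4) = 1/2.
Σ X·P over the event = 1·(4/18) + 1·(1/18) + 3·(3/18) + 3·(1/18) = 17/18.
E[X | Y ≤ 4] = (17/18) / (1/2) = 17/9.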